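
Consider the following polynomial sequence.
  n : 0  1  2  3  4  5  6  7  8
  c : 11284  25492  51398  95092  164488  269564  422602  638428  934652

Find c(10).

1854094

D1: 14208  25906  43694  69396  105076  153038  215826  296224
D2: 11698  17788  25702  35680  47962  62788  80398
D3: 6090  7914  9978  12282  14826  17610
D4: 1824  2064  2304  2544  2784
D5: 240  240  240  240
Fifth differences constant at 240.
2784 + 240 = 3024;  17610 + 3024 = 20634;  80398 + 20634 = 101032;  296224 + 101032 = 397256;  934652 + 397256 = 1331908
3024 + 240 = 3264;  20634 + 3264 = 23898;  101032 + 23898 = 124930;  397256 + 124930 = 522186;  1331908 + 522186 = 1854094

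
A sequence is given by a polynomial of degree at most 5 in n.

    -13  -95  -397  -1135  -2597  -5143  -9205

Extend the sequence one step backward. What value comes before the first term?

-7

-82  -302  -738  -1462  -2546  -4062
-220  -436  -724  -1084  -1516
-216  -288  -360  -432
-72  -72  -72
The fourth differences are constant at -72.
Work back: -216 + 72 = -144;  -220 + 144 = -76;  -82 + 76 = -6;  -13 + 6 = -7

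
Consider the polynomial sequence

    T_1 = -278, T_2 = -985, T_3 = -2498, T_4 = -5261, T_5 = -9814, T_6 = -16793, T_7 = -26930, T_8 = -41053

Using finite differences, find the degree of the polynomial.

4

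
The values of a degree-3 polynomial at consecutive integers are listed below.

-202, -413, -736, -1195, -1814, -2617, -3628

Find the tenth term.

-8149

-211 , -323 , -459 , -619 , -803 , -1011
-112 , -136 , -160 , -184 , -208
-24 , -24 , -24 , -24
Constant third difference = -24, so extend:
-208 − 24 = -232;  -1011 − 232 = -1243;  -3628 − 1243 = -4871
-232 − 24 = -256;  -1243 − 256 = -1499;  -4871 − 1499 = -6370
-256 − 24 = -280;  -1499 − 280 = -1779;  -6370 − 1779 = -8149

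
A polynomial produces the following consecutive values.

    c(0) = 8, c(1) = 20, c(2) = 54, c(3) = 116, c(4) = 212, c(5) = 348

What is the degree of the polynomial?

3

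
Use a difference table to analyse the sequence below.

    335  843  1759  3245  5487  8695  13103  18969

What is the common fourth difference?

24

First differences: 508, 916, 1486, 2242, 3208, 4408, 5866
Second differences: 408, 570, 756, 966, 1200, 1458
Third differences: 162, 186, 210, 234, 258
Fourth differences: 24, 24, 24, 24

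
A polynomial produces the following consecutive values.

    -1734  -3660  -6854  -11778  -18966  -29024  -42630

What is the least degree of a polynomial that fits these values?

4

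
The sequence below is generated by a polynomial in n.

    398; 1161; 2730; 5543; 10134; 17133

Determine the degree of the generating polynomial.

4

763, 1569, 2813, 4591, 6999
806, 1244, 1778, 2408
438, 534, 630
96, 96
The fourth differences are constant, so the polynomial has degree 4.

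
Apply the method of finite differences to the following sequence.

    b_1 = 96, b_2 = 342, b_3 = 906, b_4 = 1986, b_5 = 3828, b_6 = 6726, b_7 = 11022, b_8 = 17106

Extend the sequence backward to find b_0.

D1: 246, 564, 1080, 1842, 2898, 4296, 6084
D2: 318, 516, 762, 1056, 1398, 1788
D3: 198, 246, 294, 342, 390
D4: 48, 48, 48, 48
The fourth differences are constant at 48.
Work back: 198 − 48 = 150;  318 − 150 = 168;  246 − 168 = 78;  96 − 78 = 18

18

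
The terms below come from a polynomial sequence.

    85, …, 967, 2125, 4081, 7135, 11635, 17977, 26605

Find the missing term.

355

Using the last 7 terms:
D1: 1158  1956  3054  4500  6342  8628
D2: 798  1098  1446  1842  2286
D3: 300  348  396  444
D4: 48  48  48
Constant fourth difference = 48.
Extend backward: 300 − 48 = 252;  798 − 252 = 546;  1158 − 546 = 612;  967 − 612 = 355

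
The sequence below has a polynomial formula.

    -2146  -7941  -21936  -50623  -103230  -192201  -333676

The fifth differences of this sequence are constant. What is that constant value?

Δ: -5795, -13995, -28687, -52607, -88971, -141475
Δ²: -8200, -14692, -23920, -36364, -52504
Δ³: -6492, -9228, -12444, -16140
Δ⁴: -2736, -3216, -3696
Δ⁵: -480, -480

-480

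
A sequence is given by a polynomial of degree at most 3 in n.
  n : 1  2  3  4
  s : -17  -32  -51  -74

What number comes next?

-101

-15, -19, -23
-4, -4
Constant second difference = -4, so extend:
-23 − 4 = -27;  -74 − 27 = -101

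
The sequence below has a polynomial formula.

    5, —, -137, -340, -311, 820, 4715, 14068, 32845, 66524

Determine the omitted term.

-20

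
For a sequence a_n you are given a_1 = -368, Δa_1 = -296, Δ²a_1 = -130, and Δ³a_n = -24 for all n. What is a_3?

-1090

Build the table forward from the leading diagonal:
D3: -24, -24, -24
D2: -130, -154, -178
D1: -296, -426, -580
a: -368, -664, -1090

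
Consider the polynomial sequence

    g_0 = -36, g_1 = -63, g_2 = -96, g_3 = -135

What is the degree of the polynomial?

First differences: -27, -33, -39
Second differences: -6, -6
The second differences are constant, so the polynomial has degree 2.

2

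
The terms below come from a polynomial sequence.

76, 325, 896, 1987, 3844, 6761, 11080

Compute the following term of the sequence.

17191

Δ: 249, 571, 1091, 1857, 2917, 4319
Δ²: 322, 520, 766, 1060, 1402
Δ³: 198, 246, 294, 342
Δ⁴: 48, 48, 48
Constant fourth difference = 48, so extend:
342 + 48 = 390;  1402 + 390 = 1792;  4319 + 1792 = 6111;  11080 + 6111 = 17191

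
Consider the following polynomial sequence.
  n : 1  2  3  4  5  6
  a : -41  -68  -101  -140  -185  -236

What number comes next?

First differences: -27, -33, -39, -45, -51
Second differences: -6, -6, -6, -6
Second differences constant at -6.
-51 − 6 = -57;  -236 − 57 = -293

-293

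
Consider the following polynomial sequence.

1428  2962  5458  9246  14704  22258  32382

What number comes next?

45598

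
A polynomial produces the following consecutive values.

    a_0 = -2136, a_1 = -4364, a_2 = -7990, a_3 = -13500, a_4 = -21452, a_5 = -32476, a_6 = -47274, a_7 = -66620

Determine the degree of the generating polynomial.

4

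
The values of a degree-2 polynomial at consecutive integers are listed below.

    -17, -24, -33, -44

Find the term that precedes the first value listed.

-12

First differences: -7  -9  -11
Second differences: -2  -2
The second differences are constant at -2.
Work back: -7 + 2 = -5;  -17 + 5 = -12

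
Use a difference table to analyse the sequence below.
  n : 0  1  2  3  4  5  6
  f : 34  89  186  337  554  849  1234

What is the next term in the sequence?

1721

First differences: 55, 97, 151, 217, 295, 385
Second differences: 42, 54, 66, 78, 90
Third differences: 12, 12, 12, 12
The third differences are constant (12).
90 + 12 = 102;  385 + 102 = 487;  1234 + 487 = 1721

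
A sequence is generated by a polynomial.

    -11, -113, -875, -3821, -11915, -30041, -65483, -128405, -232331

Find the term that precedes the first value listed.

Δ: -102  -762  -2946  -8094  -18126  -35442  -62922  -103926
Δ²: -660  -2184  -5148  -10032  -17316  -27480  -41004
Δ³: -1524  -2964  -4884  -7284  -10164  -13524
Δ⁴: -1440  -1920  -2400  -2880  -3360
Δ⁵: -480  -480  -480  -480
The fifth differences are constant at -480.
Work back: -1440 + 480 = -960;  -1524 + 960 = -564;  -660 + 564 = -96;  -102 + 96 = -6;  -11 + 6 = -5

-5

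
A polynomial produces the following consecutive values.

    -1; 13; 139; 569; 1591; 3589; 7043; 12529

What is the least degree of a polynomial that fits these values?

4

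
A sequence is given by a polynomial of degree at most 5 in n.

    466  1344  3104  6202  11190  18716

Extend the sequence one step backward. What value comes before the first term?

First differences: 878, 1760, 3098, 4988, 7526
Second differences: 882, 1338, 1890, 2538
Third differences: 456, 552, 648
Fourth differences: 96, 96
The fourth differences are constant at 96.
Work back: 456 − 96 = 360;  882 − 360 = 522;  878 − 522 = 356;  466 − 356 = 110

110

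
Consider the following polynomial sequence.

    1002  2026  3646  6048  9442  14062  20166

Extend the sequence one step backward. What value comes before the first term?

412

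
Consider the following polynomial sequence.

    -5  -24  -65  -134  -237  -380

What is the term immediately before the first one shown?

-19, -41, -69, -103, -143
-22, -28, -34, -40
-6, -6, -6
The third differences are constant at -6.
Work back: -22 + 6 = -16;  -19 + 16 = -3;  -5 + 3 = -2

-2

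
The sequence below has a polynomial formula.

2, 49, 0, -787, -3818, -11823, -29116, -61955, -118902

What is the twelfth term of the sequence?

D1: 47, -49, -787, -3031, -8005, -17293, -32839, -56947
D2: -96, -738, -2244, -4974, -9288, -15546, -24108
D3: -642, -1506, -2730, -4314, -6258, -8562
D4: -864, -1224, -1584, -1944, -2304
D5: -360, -360, -360, -360
The fifth differences are constant (-360).
-2304 − 360 = -2664;  -8562 − 2664 = -11226;  -24108 − 11226 = -35334;  -56947 − 35334 = -92281;  -118902 − 92281 = -211183
-2664 − 360 = -3024;  -11226 − 3024 = -14250;  -35334 − 14250 = -49584;  -92281 − 49584 = -141865;  -211183 − 141865 = -353048
-3024 − 360 = -3384;  -14250 − 3384 = -17634;  -49584 − 17634 = -67218;  -141865 − 67218 = -209083;  -353048 − 209083 = -562131

-562131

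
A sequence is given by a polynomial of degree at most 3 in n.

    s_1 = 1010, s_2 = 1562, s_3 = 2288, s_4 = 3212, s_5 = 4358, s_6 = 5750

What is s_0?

D1: 552, 726, 924, 1146, 1392
D2: 174, 198, 222, 246
D3: 24, 24, 24
The third differences are constant at 24.
Work back: 174 − 24 = 150;  552 − 150 = 402;  1010 − 402 = 608

608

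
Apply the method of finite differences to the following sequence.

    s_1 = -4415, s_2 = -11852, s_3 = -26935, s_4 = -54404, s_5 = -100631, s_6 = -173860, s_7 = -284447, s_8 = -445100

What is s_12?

Δ: -7437 , -15083 , -27469 , -46227 , -73229 , -110587 , -160653
Δ²: -7646 , -12386 , -18758 , -27002 , -37358 , -50066
Δ³: -4740 , -6372 , -8244 , -10356 , -12708
Δ⁴: -1632 , -1872 , -2112 , -2352
Δ⁵: -240 , -240 , -240
The fifth differences are constant (-240).
-2352 − 240 = -2592;  -12708 − 2592 = -15300;  -50066 − 15300 = -65366;  -160653 − 65366 = -226019;  -445100 − 226019 = -671119
-2592 − 240 = -2832;  -15300 − 2832 = -18132;  -65366 − 18132 = -83498;  -226019 − 83498 = -309517;  -671119 − 309517 = -980636
-2832 − 240 = -3072;  -18132 − 3072 = -21204;  -83498 − 21204 = -104702;  -309517 − 104702 = -414219;  -980636 − 414219 = -1394855
-3072 − 240 = -3312;  -21204 − 3312 = -24516;  -104702 − 24516 = -129218;  -414219 − 129218 = -543437;  -1394855 − 543437 = -1938292

-1938292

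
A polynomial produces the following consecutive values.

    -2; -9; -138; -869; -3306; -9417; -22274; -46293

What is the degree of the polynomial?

D1: -7, -129, -731, -2437, -6111, -12857, -24019
D2: -122, -602, -1706, -3674, -6746, -11162
D3: -480, -1104, -1968, -3072, -4416
D4: -624, -864, -1104, -1344
D5: -240, -240, -240
The fifth differences are constant, so the polynomial has degree 5.

5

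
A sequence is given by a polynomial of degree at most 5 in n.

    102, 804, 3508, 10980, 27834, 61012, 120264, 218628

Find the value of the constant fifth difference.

480

Δ: 702, 2704, 7472, 16854, 33178, 59252, 98364
Δ²: 2002, 4768, 9382, 16324, 26074, 39112
Δ³: 2766, 4614, 6942, 9750, 13038
Δ⁴: 1848, 2328, 2808, 3288
Δ⁵: 480, 480, 480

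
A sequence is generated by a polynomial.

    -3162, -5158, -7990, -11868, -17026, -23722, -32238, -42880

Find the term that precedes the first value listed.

-1816

Δ: -1996  -2832  -3878  -5158  -6696  -8516  -10642
Δ²: -836  -1046  -1280  -1538  -1820  -2126
Δ³: -210  -234  -258  -282  -306
Δ⁴: -24  -24  -24  -24
The fourth differences are constant at -24.
Work back: -210 + 24 = -186;  -836 + 186 = -650;  -1996 + 650 = -1346;  -3162 + 1346 = -1816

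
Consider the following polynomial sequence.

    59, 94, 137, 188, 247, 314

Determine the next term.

Δ: 35, 43, 51, 59, 67
Δ²: 8, 8, 8, 8
The second differences are constant (8).
67 + 8 = 75;  314 + 75 = 389

389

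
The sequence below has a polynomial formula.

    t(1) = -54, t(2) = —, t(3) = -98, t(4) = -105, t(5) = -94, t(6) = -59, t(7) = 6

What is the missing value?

-79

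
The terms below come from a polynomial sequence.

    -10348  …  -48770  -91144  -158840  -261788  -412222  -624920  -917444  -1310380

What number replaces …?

-23852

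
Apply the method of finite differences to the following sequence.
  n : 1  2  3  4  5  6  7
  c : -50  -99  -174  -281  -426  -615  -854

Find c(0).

-49, -75, -107, -145, -189, -239
-26, -32, -38, -44, -50
-6, -6, -6, -6
The third differences are constant at -6.
Work back: -26 + 6 = -20;  -49 + 20 = -29;  -50 + 29 = -21

-21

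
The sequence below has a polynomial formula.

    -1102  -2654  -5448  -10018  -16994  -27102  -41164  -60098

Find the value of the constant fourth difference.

First differences: -1552, -2794, -4570, -6976, -10108, -14062, -18934
Second differences: -1242, -1776, -2406, -3132, -3954, -4872
Third differences: -534, -630, -726, -822, -918
Fourth differences: -96, -96, -96, -96

-96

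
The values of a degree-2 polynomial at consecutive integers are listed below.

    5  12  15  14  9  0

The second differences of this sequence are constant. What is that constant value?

-4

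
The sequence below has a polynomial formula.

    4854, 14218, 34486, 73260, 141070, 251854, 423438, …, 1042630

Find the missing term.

Using the first 7 terms:
Δ: 9364, 20268, 38774, 67810, 110784, 171584
Δ²: 10904, 18506, 29036, 42974, 60800
Δ³: 7602, 10530, 13938, 17826
Δ⁴: 2928, 3408, 3888
Δ⁵: 480, 480
Constant fifth difference = 480.
Extend forward: 3888 + 480 = 4368;  17826 + 4368 = 22194;  60800 + 22194 = 82994;  171584 + 82994 = 254578;  423438 + 254578 = 678016

678016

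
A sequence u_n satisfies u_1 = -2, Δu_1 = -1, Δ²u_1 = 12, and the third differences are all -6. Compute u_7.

52

Build the table forward from the leading diagonal:
D3: -6  -6  -6  -6  -6  -6  -6
D2: 12  6  0  -6  -12  -18  -24
D1: -1  11  17  17  11  -1  -19
u: -2  -3  8  25  42  53  52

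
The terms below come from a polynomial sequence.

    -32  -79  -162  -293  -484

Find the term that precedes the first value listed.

Δ: -47, -83, -131, -191
Δ²: -36, -48, -60
Δ³: -12, -12
The third differences are constant at -12.
Work back: -36 + 12 = -24;  -47 + 24 = -23;  -32 + 23 = -9

-9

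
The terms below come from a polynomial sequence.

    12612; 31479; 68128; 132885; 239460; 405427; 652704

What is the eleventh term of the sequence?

First differences: 18867, 36649, 64757, 106575, 165967, 247277
Second differences: 17782, 28108, 41818, 59392, 81310
Third differences: 10326, 13710, 17574, 21918
Fourth differences: 3384, 3864, 4344
Fifth differences: 480, 480
The fifth differences are constant (480).
4344 + 480 = 4824;  21918 + 4824 = 26742;  81310 + 26742 = 108052;  247277 + 108052 = 355329;  652704 + 355329 = 1008033
4824 + 480 = 5304;  26742 + 5304 = 32046;  108052 + 32046 = 140098;  355329 + 140098 = 495427;  1008033 + 495427 = 1503460
5304 + 480 = 5784;  32046 + 5784 = 37830;  140098 + 37830 = 177928;  495427 + 177928 = 673355;  1503460 + 673355 = 2176815
5784 + 480 = 6264;  37830 + 6264 = 44094;  177928 + 44094 = 222022;  673355 + 222022 = 895377;  2176815 + 895377 = 3072192

3072192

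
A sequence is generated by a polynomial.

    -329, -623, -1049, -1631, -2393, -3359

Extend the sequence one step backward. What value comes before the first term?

-143

-294  -426  -582  -762  -966
-132  -156  -180  -204
-24  -24  -24
The third differences are constant at -24.
Work back: -132 + 24 = -108;  -294 + 108 = -186;  -329 + 186 = -143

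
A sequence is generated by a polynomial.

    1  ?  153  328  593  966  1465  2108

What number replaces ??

Using the last 6 terms:
Δ: 175  265  373  499  643
Δ²: 90  108  126  144
Δ³: 18  18  18
Constant third difference = 18.
Extend backward: 90 − 18 = 72;  175 − 72 = 103;  153 − 103 = 50

50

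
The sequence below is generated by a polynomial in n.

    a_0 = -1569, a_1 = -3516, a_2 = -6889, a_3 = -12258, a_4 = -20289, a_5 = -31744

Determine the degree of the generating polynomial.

-1947, -3373, -5369, -8031, -11455
-1426, -1996, -2662, -3424
-570, -666, -762
-96, -96
The fourth differences are constant, so the polynomial has degree 4.

4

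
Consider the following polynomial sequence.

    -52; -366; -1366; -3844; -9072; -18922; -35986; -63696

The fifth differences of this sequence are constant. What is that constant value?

-120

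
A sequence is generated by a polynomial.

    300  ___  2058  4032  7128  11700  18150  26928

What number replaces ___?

900

Using the last 6 terms:
D1: 1974  3096  4572  6450  8778
D2: 1122  1476  1878  2328
D3: 354  402  450
D4: 48  48
Constant fourth difference = 48.
Extend backward: 354 − 48 = 306;  1122 − 306 = 816;  1974 − 816 = 1158;  2058 − 1158 = 900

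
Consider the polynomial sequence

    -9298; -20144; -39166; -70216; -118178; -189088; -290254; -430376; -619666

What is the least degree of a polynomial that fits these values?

5

-10846, -19022, -31050, -47962, -70910, -101166, -140122, -189290
-8176, -12028, -16912, -22948, -30256, -38956, -49168
-3852, -4884, -6036, -7308, -8700, -10212
-1032, -1152, -1272, -1392, -1512
-120, -120, -120, -120
The fifth differences are constant, so the polynomial has degree 5.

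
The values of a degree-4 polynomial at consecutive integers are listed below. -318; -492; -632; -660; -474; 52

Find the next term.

Δ: -174  -140  -28  186  526
Δ²: 34  112  214  340
Δ³: 78  102  126
Δ⁴: 24  24
Constant fourth difference = 24, so extend:
126 + 24 = 150;  340 + 150 = 490;  526 + 490 = 1016;  52 + 1016 = 1068

1068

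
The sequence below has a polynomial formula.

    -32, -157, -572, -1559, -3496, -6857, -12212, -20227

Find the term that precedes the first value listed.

Δ: -125  -415  -987  -1937  -3361  -5355  -8015
Δ²: -290  -572  -950  -1424  -1994  -2660
Δ³: -282  -378  -474  -570  -666
Δ⁴: -96  -96  -96  -96
The fourth differences are constant at -96.
Work back: -282 + 96 = -186;  -290 + 186 = -104;  -125 + 104 = -21;  -32 + 21 = -11

-11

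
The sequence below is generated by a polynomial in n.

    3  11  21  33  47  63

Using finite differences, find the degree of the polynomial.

2

D1: 8, 10, 12, 14, 16
D2: 2, 2, 2, 2
The second differences are constant, so the polynomial has degree 2.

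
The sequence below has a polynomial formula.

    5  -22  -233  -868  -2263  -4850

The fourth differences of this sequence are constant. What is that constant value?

Δ: -27, -211, -635, -1395, -2587
Δ²: -184, -424, -760, -1192
Δ³: -240, -336, -432
Δ⁴: -96, -96

-96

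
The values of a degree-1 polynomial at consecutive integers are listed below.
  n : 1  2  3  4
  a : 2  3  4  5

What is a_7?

8

First differences: 1, 1, 1
First differences constant at 1.
5 + 1 = 6
6 + 1 = 7
7 + 1 = 8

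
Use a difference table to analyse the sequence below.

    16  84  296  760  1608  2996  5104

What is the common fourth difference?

D1: 68, 212, 464, 848, 1388, 2108
D2: 144, 252, 384, 540, 720
D3: 108, 132, 156, 180
D4: 24, 24, 24

24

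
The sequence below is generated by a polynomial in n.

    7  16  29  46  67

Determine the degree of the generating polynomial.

2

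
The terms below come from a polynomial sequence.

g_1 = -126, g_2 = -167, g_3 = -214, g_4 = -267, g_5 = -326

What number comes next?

-391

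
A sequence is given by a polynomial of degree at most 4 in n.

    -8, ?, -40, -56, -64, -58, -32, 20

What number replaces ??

-22

Using the last 6 terms:
First differences: -16, -8, 6, 26, 52
Second differences: 8, 14, 20, 26
Third differences: 6, 6, 6
Constant third difference = 6.
Extend backward: 8 − 6 = 2;  -16 − 2 = -18;  -40 + 18 = -22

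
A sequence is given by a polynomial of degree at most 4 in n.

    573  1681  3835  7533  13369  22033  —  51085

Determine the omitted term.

Using the first 6 terms:
1108, 2154, 3698, 5836, 8664
1046, 1544, 2138, 2828
498, 594, 690
96, 96
Constant fourth difference = 96.
Extend forward: 690 + 96 = 786;  2828 + 786 = 3614;  8664 + 3614 = 12278;  22033 + 12278 = 34311

34311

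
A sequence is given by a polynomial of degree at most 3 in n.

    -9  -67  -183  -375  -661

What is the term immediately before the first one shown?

D1: -58, -116, -192, -286
D2: -58, -76, -94
D3: -18, -18
The third differences are constant at -18.
Work back: -58 + 18 = -40;  -58 + 40 = -18;  -9 + 18 = 9

9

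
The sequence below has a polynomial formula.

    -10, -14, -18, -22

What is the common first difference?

Δ: -4, -4, -4

-4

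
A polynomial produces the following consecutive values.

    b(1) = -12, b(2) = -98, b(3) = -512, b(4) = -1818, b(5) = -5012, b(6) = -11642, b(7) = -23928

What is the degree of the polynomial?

First differences: -86, -414, -1306, -3194, -6630, -12286
Second differences: -328, -892, -1888, -3436, -5656
Third differences: -564, -996, -1548, -2220
Fourth differences: -432, -552, -672
Fifth differences: -120, -120
The fifth differences are constant, so the polynomial has degree 5.

5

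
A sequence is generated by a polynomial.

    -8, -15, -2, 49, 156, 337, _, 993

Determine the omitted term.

610

Using the first 6 terms:
Δ: -7  13  51  107  181
Δ²: 20  38  56  74
Δ³: 18  18  18
Constant third difference = 18.
Extend forward: 74 + 18 = 92;  181 + 92 = 273;  337 + 273 = 610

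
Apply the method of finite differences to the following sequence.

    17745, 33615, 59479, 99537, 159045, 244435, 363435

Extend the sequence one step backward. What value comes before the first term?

8605

Δ: 15870, 25864, 40058, 59508, 85390, 119000
Δ²: 9994, 14194, 19450, 25882, 33610
Δ³: 4200, 5256, 6432, 7728
Δ⁴: 1056, 1176, 1296
Δ⁵: 120, 120
The fifth differences are constant at 120.
Work back: 1056 − 120 = 936;  4200 − 936 = 3264;  9994 − 3264 = 6730;  15870 − 6730 = 9140;  17745 − 9140 = 8605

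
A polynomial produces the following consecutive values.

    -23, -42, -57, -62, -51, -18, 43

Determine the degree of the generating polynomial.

Δ: -19, -15, -5, 11, 33, 61
Δ²: 4, 10, 16, 22, 28
Δ³: 6, 6, 6, 6
The third differences are constant, so the polynomial has degree 3.

3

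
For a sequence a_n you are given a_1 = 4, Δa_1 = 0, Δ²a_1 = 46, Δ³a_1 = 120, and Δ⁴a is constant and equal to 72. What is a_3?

Build the table forward from the leading diagonal:
Fourth differences: 72, 72, 72
Third differences: 120, 192, 264
Second differences: 46, 166, 358
First differences: 0, 46, 212
a: 4, 4, 50

50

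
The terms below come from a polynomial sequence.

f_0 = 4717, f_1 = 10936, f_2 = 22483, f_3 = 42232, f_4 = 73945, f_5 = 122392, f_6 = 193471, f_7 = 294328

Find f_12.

First differences: 6219  11547  19749  31713  48447  71079  100857
Second differences: 5328  8202  11964  16734  22632  29778
Third differences: 2874  3762  4770  5898  7146
Fourth differences: 888  1008  1128  1248
Fifth differences: 120  120  120
The fifth differences are constant (120).
1248 + 120 = 1368;  7146 + 1368 = 8514;  29778 + 8514 = 38292;  100857 + 38292 = 139149;  294328 + 139149 = 433477
1368 + 120 = 1488;  8514 + 1488 = 10002;  38292 + 10002 = 48294;  139149 + 48294 = 187443;  433477 + 187443 = 620920
1488 + 120 = 1608;  10002 + 1608 = 11610;  48294 + 11610 = 59904;  187443 + 59904 = 247347;  620920 + 247347 = 868267
1608 + 120 = 1728;  11610 + 1728 = 13338;  59904 + 13338 = 73242;  247347 + 73242 = 320589;  868267 + 320589 = 1188856
1728 + 120 = 1848;  13338 + 1848 = 15186;  73242 + 15186 = 88428;  320589 + 88428 = 409017;  1188856 + 409017 = 1597873

1597873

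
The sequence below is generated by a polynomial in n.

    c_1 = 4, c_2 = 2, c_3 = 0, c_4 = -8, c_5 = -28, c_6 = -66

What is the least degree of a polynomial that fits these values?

-2, -2, -8, -20, -38
0, -6, -12, -18
-6, -6, -6
The third differences are constant, so the polynomial has degree 3.

3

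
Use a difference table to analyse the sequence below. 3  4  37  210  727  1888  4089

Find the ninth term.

13675

D1: 1 , 33 , 173 , 517 , 1161 , 2201
D2: 32 , 140 , 344 , 644 , 1040
D3: 108 , 204 , 300 , 396
D4: 96 , 96 , 96
The fourth differences are constant (96).
396 + 96 = 492;  1040 + 492 = 1532;  2201 + 1532 = 3733;  4089 + 3733 = 7822
492 + 96 = 588;  1532 + 588 = 2120;  3733 + 2120 = 5853;  7822 + 5853 = 13675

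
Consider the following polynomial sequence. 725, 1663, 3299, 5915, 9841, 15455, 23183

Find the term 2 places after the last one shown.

Δ: 938 , 1636 , 2616 , 3926 , 5614 , 7728
Δ²: 698 , 980 , 1310 , 1688 , 2114
Δ³: 282 , 330 , 378 , 426
Δ⁴: 48 , 48 , 48
Fourth differences constant at 48.
426 + 48 = 474;  2114 + 474 = 2588;  7728 + 2588 = 10316;  23183 + 10316 = 33499
474 + 48 = 522;  2588 + 522 = 3110;  10316 + 3110 = 13426;  33499 + 13426 = 46925

46925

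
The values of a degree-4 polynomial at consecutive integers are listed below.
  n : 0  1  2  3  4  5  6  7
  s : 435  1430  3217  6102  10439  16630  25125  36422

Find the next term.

First differences: 995 , 1787 , 2885 , 4337 , 6191 , 8495 , 11297
Second differences: 792 , 1098 , 1452 , 1854 , 2304 , 2802
Third differences: 306 , 354 , 402 , 450 , 498
Fourth differences: 48 , 48 , 48 , 48
Fourth differences constant at 48.
498 + 48 = 546;  2802 + 546 = 3348;  11297 + 3348 = 14645;  36422 + 14645 = 51067

51067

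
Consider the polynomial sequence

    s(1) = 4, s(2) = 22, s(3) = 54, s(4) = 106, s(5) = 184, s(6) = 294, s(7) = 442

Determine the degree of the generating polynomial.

3

18, 32, 52, 78, 110, 148
14, 20, 26, 32, 38
6, 6, 6, 6
The third differences are constant, so the polynomial has degree 3.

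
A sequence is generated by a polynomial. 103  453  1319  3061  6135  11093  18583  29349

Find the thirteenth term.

165079

D1: 350, 866, 1742, 3074, 4958, 7490, 10766
D2: 516, 876, 1332, 1884, 2532, 3276
D3: 360, 456, 552, 648, 744
D4: 96, 96, 96, 96
Constant fourth difference = 96, so extend:
744 + 96 = 840;  3276 + 840 = 4116;  10766 + 4116 = 14882;  29349 + 14882 = 44231
840 + 96 = 936;  4116 + 936 = 5052;  14882 + 5052 = 19934;  44231 + 19934 = 64165
936 + 96 = 1032;  5052 + 1032 = 6084;  19934 + 6084 = 26018;  64165 + 26018 = 90183
1032 + 96 = 1128;  6084 + 1128 = 7212;  26018 + 7212 = 33230;  90183 + 33230 = 123413
1128 + 96 = 1224;  7212 + 1224 = 8436;  33230 + 8436 = 41666;  123413 + 41666 = 165079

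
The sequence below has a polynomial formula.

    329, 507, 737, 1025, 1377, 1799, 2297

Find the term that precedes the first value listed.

178  230  288  352  422  498
52  58  64  70  76
6  6  6  6
The third differences are constant at 6.
Work back: 52 − 6 = 46;  178 − 46 = 132;  329 − 132 = 197

197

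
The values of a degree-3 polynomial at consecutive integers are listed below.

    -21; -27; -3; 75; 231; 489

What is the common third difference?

24

Δ: -6, 24, 78, 156, 258
Δ²: 30, 54, 78, 102
Δ³: 24, 24, 24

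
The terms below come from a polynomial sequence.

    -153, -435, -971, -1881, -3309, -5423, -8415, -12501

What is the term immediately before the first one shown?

-29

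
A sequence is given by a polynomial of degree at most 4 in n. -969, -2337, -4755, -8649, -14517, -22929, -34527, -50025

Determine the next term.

First differences: -1368  -2418  -3894  -5868  -8412  -11598  -15498
Second differences: -1050  -1476  -1974  -2544  -3186  -3900
Third differences: -426  -498  -570  -642  -714
Fourth differences: -72  -72  -72  -72
The fourth differences are constant (-72).
-714 − 72 = -786;  -3900 − 786 = -4686;  -15498 − 4686 = -20184;  -50025 − 20184 = -70209

-70209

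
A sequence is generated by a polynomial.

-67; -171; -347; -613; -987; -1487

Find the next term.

Δ: -104, -176, -266, -374, -500
Δ²: -72, -90, -108, -126
Δ³: -18, -18, -18
Third differences constant at -18.
-126 − 18 = -144;  -500 − 144 = -644;  -1487 − 644 = -2131

-2131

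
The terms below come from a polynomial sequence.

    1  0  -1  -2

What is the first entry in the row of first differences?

First differences: -1, -1, -1

-1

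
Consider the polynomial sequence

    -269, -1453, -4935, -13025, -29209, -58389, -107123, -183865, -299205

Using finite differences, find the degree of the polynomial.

5

D1: -1184, -3482, -8090, -16184, -29180, -48734, -76742, -115340
D2: -2298, -4608, -8094, -12996, -19554, -28008, -38598
D3: -2310, -3486, -4902, -6558, -8454, -10590
D4: -1176, -1416, -1656, -1896, -2136
D5: -240, -240, -240, -240
The fifth differences are constant, so the polynomial has degree 5.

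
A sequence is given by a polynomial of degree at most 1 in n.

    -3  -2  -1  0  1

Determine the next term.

2

1, 1, 1, 1
First differences constant at 1.
1 + 1 = 2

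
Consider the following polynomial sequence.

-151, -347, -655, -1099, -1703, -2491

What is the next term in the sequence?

-3487

D1: -196, -308, -444, -604, -788
D2: -112, -136, -160, -184
D3: -24, -24, -24
Constant third difference = -24, so extend:
-184 − 24 = -208;  -788 − 208 = -996;  -2491 − 996 = -3487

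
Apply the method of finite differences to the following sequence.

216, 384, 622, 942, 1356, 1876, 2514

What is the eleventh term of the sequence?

D1: 168 , 238 , 320 , 414 , 520 , 638
D2: 70 , 82 , 94 , 106 , 118
D3: 12 , 12 , 12 , 12
The third differences are constant (12).
118 + 12 = 130;  638 + 130 = 768;  2514 + 768 = 3282
130 + 12 = 142;  768 + 142 = 910;  3282 + 910 = 4192
142 + 12 = 154;  910 + 154 = 1064;  4192 + 1064 = 5256
154 + 12 = 166;  1064 + 166 = 1230;  5256 + 1230 = 6486

6486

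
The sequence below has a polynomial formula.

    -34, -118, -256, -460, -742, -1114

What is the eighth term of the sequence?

-2176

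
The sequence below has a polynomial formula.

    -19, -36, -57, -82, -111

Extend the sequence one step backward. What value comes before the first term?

-6

D1: -17, -21, -25, -29
D2: -4, -4, -4
The second differences are constant at -4.
Work back: -17 + 4 = -13;  -19 + 13 = -6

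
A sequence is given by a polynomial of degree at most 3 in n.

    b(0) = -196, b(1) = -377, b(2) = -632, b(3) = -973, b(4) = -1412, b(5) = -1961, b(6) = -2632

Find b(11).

Δ: -181 , -255 , -341 , -439 , -549 , -671
Δ²: -74 , -86 , -98 , -110 , -122
Δ³: -12 , -12 , -12 , -12
The third differences are constant (-12).
-122 − 12 = -134;  -671 − 134 = -805;  -2632 − 805 = -3437
-134 − 12 = -146;  -805 − 146 = -951;  -3437 − 951 = -4388
-146 − 12 = -158;  -951 − 158 = -1109;  -4388 − 1109 = -5497
-158 − 12 = -170;  -1109 − 170 = -1279;  -5497 − 1279 = -6776
-170 − 12 = -182;  -1279 − 182 = -1461;  -6776 − 1461 = -8237

-8237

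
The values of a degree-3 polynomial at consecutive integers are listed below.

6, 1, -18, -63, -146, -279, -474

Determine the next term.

Δ: -5 , -19 , -45 , -83 , -133 , -195
Δ²: -14 , -26 , -38 , -50 , -62
Δ³: -12 , -12 , -12 , -12
Third differences constant at -12.
-62 − 12 = -74;  -195 − 74 = -269;  -474 − 269 = -743

-743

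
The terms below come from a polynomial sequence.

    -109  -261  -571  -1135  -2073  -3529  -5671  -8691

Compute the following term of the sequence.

Δ: -152, -310, -564, -938, -1456, -2142, -3020
Δ²: -158, -254, -374, -518, -686, -878
Δ³: -96, -120, -144, -168, -192
Δ⁴: -24, -24, -24, -24
Constant fourth difference = -24, so extend:
-192 − 24 = -216;  -878 − 216 = -1094;  -3020 − 1094 = -4114;  -8691 − 4114 = -12805

-12805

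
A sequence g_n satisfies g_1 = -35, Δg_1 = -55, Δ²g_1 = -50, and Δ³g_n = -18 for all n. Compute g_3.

-195

Build the table forward from the leading diagonal:
D3: -18, -18, -18
D2: -50, -68, -86
D1: -55, -105, -173
g: -35, -90, -195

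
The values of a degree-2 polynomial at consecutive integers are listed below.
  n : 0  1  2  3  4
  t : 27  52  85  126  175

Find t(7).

370

First differences: 25 , 33 , 41 , 49
Second differences: 8 , 8 , 8
Constant second difference = 8, so extend:
49 + 8 = 57;  175 + 57 = 232
57 + 8 = 65;  232 + 65 = 297
65 + 8 = 73;  297 + 73 = 370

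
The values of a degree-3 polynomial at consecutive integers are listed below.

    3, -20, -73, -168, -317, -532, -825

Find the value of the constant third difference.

-12

Δ: -23, -53, -95, -149, -215, -293
Δ²: -30, -42, -54, -66, -78
Δ³: -12, -12, -12, -12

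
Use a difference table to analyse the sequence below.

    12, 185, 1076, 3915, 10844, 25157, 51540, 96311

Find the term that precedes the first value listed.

-1

First differences: 173  891  2839  6929  14313  26383  44771
Second differences: 718  1948  4090  7384  12070  18388
Third differences: 1230  2142  3294  4686  6318
Fourth differences: 912  1152  1392  1632
Fifth differences: 240  240  240
The fifth differences are constant at 240.
Work back: 912 − 240 = 672;  1230 − 672 = 558;  718 − 558 = 160;  173 − 160 = 13;  12 − 13 = -1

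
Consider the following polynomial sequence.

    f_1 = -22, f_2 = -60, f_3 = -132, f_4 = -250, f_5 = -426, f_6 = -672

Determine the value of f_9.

-1950

-38, -72, -118, -176, -246
-34, -46, -58, -70
-12, -12, -12
The third differences are constant (-12).
-70 − 12 = -82;  -246 − 82 = -328;  -672 − 328 = -1000
-82 − 12 = -94;  -328 − 94 = -422;  -1000 − 422 = -1422
-94 − 12 = -106;  -422 − 106 = -528;  -1422 − 528 = -1950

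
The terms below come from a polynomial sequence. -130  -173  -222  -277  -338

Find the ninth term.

-642

First differences: -43, -49, -55, -61
Second differences: -6, -6, -6
The second differences are constant (-6).
-61 − 6 = -67;  -338 − 67 = -405
-67 − 6 = -73;  -405 − 73 = -478
-73 − 6 = -79;  -478 − 79 = -557
-79 − 6 = -85;  -557 − 85 = -642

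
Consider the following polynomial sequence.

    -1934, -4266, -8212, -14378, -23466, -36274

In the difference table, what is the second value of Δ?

-3946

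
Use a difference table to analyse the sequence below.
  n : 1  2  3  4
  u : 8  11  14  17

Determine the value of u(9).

32

D1: 3 , 3 , 3
Constant first difference = 3, so extend:
17 + 3 = 20
20 + 3 = 23
23 + 3 = 26
26 + 3 = 29
29 + 3 = 32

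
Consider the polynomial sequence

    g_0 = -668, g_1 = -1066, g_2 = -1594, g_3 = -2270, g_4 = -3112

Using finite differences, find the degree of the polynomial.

3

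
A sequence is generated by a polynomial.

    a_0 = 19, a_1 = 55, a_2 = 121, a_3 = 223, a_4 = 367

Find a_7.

1111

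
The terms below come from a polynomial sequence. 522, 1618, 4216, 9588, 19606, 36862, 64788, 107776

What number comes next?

Δ: 1096  2598  5372  10018  17256  27926  42988
Δ²: 1502  2774  4646  7238  10670  15062
Δ³: 1272  1872  2592  3432  4392
Δ⁴: 600  720  840  960
Δ⁵: 120  120  120
The fifth differences are constant (120).
960 + 120 = 1080;  4392 + 1080 = 5472;  15062 + 5472 = 20534;  42988 + 20534 = 63522;  107776 + 63522 = 171298

171298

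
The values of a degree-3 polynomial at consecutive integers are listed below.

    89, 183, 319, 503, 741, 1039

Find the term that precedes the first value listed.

31

D1: 94, 136, 184, 238, 298
D2: 42, 48, 54, 60
D3: 6, 6, 6
The third differences are constant at 6.
Work back: 42 − 6 = 36;  94 − 36 = 58;  89 − 58 = 31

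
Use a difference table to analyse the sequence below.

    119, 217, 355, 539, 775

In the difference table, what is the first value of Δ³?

6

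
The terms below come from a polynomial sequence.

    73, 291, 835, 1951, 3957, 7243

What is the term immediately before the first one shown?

First differences: 218  544  1116  2006  3286
Second differences: 326  572  890  1280
Third differences: 246  318  390
Fourth differences: 72  72
The fourth differences are constant at 72.
Work back: 246 − 72 = 174;  326 − 174 = 152;  218 − 152 = 66;  73 − 66 = 7

7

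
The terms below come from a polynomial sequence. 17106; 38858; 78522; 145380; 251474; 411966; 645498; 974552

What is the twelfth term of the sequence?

3850188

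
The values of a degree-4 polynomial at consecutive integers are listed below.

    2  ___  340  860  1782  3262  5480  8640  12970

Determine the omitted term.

90

Using the last 7 terms:
First differences: 520, 922, 1480, 2218, 3160, 4330
Second differences: 402, 558, 738, 942, 1170
Third differences: 156, 180, 204, 228
Fourth differences: 24, 24, 24
Constant fourth difference = 24.
Extend backward: 156 − 24 = 132;  402 − 132 = 270;  520 − 270 = 250;  340 − 250 = 90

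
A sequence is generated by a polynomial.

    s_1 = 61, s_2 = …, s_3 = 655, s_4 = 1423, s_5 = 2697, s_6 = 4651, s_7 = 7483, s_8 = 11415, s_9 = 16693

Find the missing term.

Using the last 7 terms:
768, 1274, 1954, 2832, 3932, 5278
506, 680, 878, 1100, 1346
174, 198, 222, 246
24, 24, 24
Constant fourth difference = 24.
Extend backward: 174 − 24 = 150;  506 − 150 = 356;  768 − 356 = 412;  655 − 412 = 243

243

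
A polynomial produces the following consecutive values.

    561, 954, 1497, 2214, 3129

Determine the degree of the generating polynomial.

First differences: 393, 543, 717, 915
Second differences: 150, 174, 198
Third differences: 24, 24
The third differences are constant, so the polynomial has degree 3.

3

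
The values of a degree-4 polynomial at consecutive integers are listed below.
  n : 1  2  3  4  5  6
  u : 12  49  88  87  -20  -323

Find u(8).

-1997

37, 39, -1, -107, -303
2, -40, -106, -196
-42, -66, -90
-24, -24
Constant fourth difference = -24, so extend:
-90 − 24 = -114;  -196 − 114 = -310;  -303 − 310 = -613;  -323 − 613 = -936
-114 − 24 = -138;  -310 − 138 = -448;  -613 − 448 = -1061;  -936 − 1061 = -1997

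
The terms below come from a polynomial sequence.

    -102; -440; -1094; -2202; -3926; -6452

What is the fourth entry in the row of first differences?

-1724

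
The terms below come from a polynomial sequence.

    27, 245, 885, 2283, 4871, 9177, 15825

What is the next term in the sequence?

25535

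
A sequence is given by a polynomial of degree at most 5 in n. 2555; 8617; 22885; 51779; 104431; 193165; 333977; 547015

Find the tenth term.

Δ: 6062, 14268, 28894, 52652, 88734, 140812, 213038
Δ²: 8206, 14626, 23758, 36082, 52078, 72226
Δ³: 6420, 9132, 12324, 15996, 20148
Δ⁴: 2712, 3192, 3672, 4152
Δ⁵: 480, 480, 480
Constant fifth difference = 480, so extend:
4152 + 480 = 4632;  20148 + 4632 = 24780;  72226 + 24780 = 97006;  213038 + 97006 = 310044;  547015 + 310044 = 857059
4632 + 480 = 5112;  24780 + 5112 = 29892;  97006 + 29892 = 126898;  310044 + 126898 = 436942;  857059 + 436942 = 1294001

1294001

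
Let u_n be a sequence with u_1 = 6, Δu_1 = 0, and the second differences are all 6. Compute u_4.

24

Build the table forward from the leading diagonal:
Second differences: 6  6  6  6
First differences: 0  6  12  18
u: 6  6  12  24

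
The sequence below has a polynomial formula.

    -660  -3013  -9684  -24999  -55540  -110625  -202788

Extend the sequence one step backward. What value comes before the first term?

-75

D1: -2353, -6671, -15315, -30541, -55085, -92163
D2: -4318, -8644, -15226, -24544, -37078
D3: -4326, -6582, -9318, -12534
D4: -2256, -2736, -3216
D5: -480, -480
The fifth differences are constant at -480.
Work back: -2256 + 480 = -1776;  -4326 + 1776 = -2550;  -4318 + 2550 = -1768;  -2353 + 1768 = -585;  -660 + 585 = -75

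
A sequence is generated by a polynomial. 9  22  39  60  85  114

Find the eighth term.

184

Δ: 13 , 17 , 21 , 25 , 29
Δ²: 4 , 4 , 4 , 4
Constant second difference = 4, so extend:
29 + 4 = 33;  114 + 33 = 147
33 + 4 = 37;  147 + 37 = 184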